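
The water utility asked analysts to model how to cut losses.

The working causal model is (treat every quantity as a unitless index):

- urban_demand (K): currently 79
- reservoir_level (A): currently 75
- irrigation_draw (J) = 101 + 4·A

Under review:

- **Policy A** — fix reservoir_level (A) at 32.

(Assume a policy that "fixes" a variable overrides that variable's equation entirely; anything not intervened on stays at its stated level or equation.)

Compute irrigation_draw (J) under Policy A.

Policy A (A := 32):
  A = 32
  J = 101 + 4·32 = 229

229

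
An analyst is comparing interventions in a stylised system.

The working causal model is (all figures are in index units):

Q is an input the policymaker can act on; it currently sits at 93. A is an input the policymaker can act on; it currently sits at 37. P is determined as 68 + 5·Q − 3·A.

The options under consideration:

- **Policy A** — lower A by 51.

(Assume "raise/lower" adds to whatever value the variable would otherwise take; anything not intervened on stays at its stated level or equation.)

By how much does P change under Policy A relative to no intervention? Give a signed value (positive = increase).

Baseline:
  Q = 93
  A = 37
  P = 68 + 5·93 − 3·37 = 422
Policy A (A − 51):
  Q = 93
  A = 37 − 51 = -14
  P = 68 + 5·93 − 3·(-14) = 575
Change in P: 575 − 422 = 153

153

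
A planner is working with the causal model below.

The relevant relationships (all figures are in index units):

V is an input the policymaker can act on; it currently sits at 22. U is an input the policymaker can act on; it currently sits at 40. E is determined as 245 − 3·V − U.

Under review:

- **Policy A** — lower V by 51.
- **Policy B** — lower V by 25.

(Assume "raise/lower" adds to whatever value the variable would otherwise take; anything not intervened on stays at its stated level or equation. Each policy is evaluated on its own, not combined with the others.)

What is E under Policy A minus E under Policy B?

Policy A (V − 51):
  V = 22 − 51 = -29
  U = 40
  E = 245 − 3·(-29) − 40 = 292
Policy B (V − 25):
  V = 22 − 25 = -3
  U = 40
  E = 245 − 3·(-3) − 40 = 214
E: 292 − 214 = 78

78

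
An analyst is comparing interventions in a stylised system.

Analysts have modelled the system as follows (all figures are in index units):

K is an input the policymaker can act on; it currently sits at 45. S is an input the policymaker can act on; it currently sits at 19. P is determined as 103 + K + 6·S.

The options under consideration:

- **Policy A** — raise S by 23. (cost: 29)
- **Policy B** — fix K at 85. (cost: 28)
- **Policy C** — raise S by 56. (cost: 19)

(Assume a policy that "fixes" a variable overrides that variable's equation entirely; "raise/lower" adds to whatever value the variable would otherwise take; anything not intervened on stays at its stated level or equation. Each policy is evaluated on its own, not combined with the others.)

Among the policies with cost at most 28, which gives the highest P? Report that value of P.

Policy B (K := 85):
  K = 85
  S = 19
  P = 103 + 85 + 6·19 = 302
Policy C (S + 56):
  K = 45
  S = 19 + 56 = 75
  P = 103 + 45 + 6·75 = 598
Comparing — Policy B: P=302, Policy C: P=598. Highest is 598 (Policy C).

598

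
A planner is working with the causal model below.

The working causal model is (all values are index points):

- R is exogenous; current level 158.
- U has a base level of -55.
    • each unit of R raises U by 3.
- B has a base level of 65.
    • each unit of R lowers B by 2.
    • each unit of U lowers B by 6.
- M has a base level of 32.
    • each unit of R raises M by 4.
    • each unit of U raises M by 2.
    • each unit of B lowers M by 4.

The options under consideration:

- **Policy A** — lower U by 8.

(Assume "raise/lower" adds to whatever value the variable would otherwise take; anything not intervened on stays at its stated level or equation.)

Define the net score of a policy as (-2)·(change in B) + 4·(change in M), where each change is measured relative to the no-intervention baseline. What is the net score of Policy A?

-928

Baseline:
  R = 158
  U = -55 + 3·158 = 419
  B = 65 − 2·158 − 6·419 = -2765
  M = 32 + 4·158 + 2·419 − 4·(-2765) = 12562
Policy A (U − 8):
  R = 158
  U = -55 + 3·158 (−8 from intervention) = 411
  B = 65 − 2·158 − 6·411 = -2717
  M = 32 + 4·158 + 2·411 − 4·(-2717) = 12354
ΔB = -2717 − (-2765) = 48; ΔM = 12354 − 12562 = -208
Score = (-2)·48 + 4·(-208) = -928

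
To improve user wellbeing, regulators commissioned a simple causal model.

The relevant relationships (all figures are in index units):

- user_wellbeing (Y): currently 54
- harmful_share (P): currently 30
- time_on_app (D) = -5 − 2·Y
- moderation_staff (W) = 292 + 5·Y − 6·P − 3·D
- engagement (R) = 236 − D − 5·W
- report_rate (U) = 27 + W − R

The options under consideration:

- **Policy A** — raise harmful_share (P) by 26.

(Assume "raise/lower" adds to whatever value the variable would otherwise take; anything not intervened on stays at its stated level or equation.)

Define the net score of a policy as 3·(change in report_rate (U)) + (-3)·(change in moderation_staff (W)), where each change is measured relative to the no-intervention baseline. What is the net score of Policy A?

-2340

Baseline:
  Y = 54
  P = 30
  D = -5 − 2·54 = -113
  W = 292 + 5·54 − 6·30 − 3·(-113) = 721
  R = 236 − (-113) − 5·721 = -3256
  U = 27 + 721 − (-3256) = 4004
Policy A (P + 26):
  Y = 54
  P = 30 + 26 = 56
  D = -5 − 2·54 = -113
  W = 292 + 5·54 − 6·56 − 3·(-113) = 565
  R = 236 − (-113) − 5·565 = -2476
  U = 27 + 565 − (-2476) = 3068
ΔU = 3068 − 4004 = -936; ΔW = 565 − 721 = -156
Score = 3·(-936) + (-3)·(-156) = -2340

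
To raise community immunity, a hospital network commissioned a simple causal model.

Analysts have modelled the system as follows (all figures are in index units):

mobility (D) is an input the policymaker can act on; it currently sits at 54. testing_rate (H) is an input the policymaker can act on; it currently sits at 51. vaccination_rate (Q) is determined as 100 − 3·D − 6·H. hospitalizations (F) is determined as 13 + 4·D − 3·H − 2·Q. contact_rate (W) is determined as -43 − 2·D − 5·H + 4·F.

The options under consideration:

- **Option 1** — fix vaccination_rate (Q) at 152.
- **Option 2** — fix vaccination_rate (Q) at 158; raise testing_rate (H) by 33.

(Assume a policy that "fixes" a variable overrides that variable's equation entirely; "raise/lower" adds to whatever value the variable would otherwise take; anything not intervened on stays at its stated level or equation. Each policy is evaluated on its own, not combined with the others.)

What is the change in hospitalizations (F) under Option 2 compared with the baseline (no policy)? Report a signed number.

Baseline:
  D = 54
  H = 51
  Q = 100 − 3·54 − 6·51 = -368
  F = 13 + 4·54 − 3·51 − 2·(-368) = 812
Option 2 (Q := 158, H + 33):
  D = 54
  H = 51 + 33 = 84
  Q = 158
  F = 13 + 4·54 − 3·84 − 2·158 = -339
Change in F: -339 − 812 = -1151

-1151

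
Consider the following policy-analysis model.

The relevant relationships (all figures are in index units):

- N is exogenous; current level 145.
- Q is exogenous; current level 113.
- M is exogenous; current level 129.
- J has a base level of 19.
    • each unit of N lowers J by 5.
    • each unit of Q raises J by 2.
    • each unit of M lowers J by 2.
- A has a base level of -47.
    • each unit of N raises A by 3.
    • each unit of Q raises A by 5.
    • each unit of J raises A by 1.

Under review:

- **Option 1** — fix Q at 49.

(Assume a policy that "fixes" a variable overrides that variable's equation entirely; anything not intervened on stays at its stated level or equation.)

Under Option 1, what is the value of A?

Option 1 (Q := 49):
  N = 145
  Q = 49
  M = 129
  J = 19 − 5·145 + 2·49 − 2·129 = -866
  A = -47 + 3·145 + 5·49 + (-866) = -233

-233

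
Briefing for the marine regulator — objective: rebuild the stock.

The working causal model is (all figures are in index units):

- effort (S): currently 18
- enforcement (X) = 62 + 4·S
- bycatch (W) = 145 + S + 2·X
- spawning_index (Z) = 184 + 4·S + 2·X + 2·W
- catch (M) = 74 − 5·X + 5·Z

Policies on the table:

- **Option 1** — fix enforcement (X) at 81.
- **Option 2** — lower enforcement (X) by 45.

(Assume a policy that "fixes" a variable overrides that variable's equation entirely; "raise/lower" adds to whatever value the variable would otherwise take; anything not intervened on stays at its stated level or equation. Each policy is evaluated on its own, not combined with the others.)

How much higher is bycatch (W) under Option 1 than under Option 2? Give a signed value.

Option 1 (X := 81):
  S = 18
  X = 81
  W = 145 + 18 + 2·81 = 325
Option 2 (X − 45):
  S = 18
  X = 62 + 4·18 (−45 from intervention) = 89
  W = 145 + 18 + 2·89 = 341
W: 325 − 341 = -16

-16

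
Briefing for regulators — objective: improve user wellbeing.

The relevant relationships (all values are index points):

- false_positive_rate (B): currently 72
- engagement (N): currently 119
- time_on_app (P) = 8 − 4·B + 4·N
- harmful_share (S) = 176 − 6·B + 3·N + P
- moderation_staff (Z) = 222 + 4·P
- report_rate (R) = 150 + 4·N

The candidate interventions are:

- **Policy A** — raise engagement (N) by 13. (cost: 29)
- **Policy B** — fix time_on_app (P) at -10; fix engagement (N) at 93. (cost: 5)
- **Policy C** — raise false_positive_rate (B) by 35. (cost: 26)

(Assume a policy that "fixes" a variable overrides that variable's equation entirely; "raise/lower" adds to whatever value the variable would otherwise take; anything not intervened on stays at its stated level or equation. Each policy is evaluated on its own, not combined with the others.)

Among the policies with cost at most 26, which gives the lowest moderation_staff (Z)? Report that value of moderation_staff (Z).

182

Policy B (P := -10, N := 93):
  B = 72
  N = 93
  P = -10
  Z = 222 + 4·(-10) = 182
Policy C (B + 35):
  B = 72 + 35 = 107
  N = 119
  P = 8 − 4·107 + 4·119 = 56
  Z = 222 + 4·56 = 446
Comparing — Policy B: Z=182, Policy C: Z=446. Lowest is 182 (Policy B).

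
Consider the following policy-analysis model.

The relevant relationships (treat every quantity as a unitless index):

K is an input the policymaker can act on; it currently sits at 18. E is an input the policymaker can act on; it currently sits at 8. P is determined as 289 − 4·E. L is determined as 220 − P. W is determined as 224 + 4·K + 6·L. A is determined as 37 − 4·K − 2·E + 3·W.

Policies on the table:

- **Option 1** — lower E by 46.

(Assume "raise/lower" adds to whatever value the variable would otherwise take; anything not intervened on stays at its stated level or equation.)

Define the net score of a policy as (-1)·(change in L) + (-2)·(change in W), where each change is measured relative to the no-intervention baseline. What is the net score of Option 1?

2392

Baseline:
  K = 18
  E = 8
  P = 289 − 4·8 = 257
  L = 220 − 257 = -37
  W = 224 + 4·18 + 6·(-37) = 74
Option 1 (E − 46):
  K = 18
  E = 8 − 46 = -38
  P = 289 − 4·(-38) = 441
  L = 220 − 441 = -221
  W = 224 + 4·18 + 6·(-221) = -1030
ΔL = -221 − (-37) = -184; ΔW = -1030 − 74 = -1104
Score = (-1)·(-184) + (-2)·(-1104) = 2392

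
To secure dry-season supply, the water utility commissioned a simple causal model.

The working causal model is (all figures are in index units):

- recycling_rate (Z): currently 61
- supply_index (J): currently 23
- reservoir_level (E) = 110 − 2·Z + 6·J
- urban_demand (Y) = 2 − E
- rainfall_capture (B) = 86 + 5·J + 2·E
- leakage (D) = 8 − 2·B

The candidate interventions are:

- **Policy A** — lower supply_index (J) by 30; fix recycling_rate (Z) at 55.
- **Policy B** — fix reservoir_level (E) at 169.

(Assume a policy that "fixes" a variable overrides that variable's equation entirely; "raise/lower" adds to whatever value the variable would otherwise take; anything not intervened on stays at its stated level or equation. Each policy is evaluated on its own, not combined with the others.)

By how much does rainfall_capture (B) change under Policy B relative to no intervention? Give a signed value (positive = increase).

Baseline:
  Z = 61
  J = 23
  E = 110 − 2·61 + 6·23 = 126
  B = 86 + 5·23 + 2·126 = 453
Policy B (E := 169):
  Z = 61
  J = 23
  E = 169
  B = 86 + 5·23 + 2·169 = 539
Change in B: 539 − 453 = 86

86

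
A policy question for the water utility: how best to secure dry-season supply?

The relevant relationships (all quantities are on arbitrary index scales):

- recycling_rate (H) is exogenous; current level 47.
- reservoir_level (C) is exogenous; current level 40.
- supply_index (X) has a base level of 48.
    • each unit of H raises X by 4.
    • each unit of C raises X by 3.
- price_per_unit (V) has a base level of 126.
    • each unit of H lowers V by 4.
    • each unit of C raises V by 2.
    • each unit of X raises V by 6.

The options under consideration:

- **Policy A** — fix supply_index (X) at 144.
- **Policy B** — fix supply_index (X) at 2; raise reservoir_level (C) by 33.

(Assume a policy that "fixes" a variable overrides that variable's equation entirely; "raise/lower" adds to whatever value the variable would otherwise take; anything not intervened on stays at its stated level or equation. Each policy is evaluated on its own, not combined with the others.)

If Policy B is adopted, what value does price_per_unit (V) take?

Policy B (X := 2, C + 33):
  H = 47
  C = 40 + 33 = 73
  X = 2
  V = 126 − 4·47 + 2·73 + 6·2 = 96

96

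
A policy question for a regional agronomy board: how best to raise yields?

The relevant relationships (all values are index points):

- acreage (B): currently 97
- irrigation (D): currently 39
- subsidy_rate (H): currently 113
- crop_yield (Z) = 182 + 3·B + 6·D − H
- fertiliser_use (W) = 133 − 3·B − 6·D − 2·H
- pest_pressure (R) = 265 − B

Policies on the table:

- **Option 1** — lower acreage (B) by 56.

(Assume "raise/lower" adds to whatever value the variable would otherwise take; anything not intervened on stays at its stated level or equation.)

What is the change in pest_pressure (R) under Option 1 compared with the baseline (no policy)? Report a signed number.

Baseline:
  B = 97
  R = 265 − 97 = 168
Option 1 (B − 56):
  B = 97 − 56 = 41
  R = 265 − 41 = 224
Change in R: 224 − 168 = 56

56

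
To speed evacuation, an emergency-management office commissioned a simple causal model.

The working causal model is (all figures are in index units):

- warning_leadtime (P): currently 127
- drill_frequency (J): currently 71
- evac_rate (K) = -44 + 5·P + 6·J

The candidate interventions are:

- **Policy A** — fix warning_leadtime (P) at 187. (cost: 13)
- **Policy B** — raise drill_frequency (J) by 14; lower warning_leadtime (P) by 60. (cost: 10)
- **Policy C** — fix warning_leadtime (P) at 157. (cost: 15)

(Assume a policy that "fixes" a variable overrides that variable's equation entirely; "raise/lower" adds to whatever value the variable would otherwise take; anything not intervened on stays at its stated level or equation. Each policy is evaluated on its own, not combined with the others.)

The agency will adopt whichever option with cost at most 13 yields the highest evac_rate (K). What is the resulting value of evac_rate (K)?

1317

Policy A (P := 187):
  P = 187
  J = 71
  K = -44 + 5·187 + 6·71 = 1317
Policy B (J + 14, P − 60):
  P = 127 − 60 = 67
  J = 71 + 14 = 85
  K = -44 + 5·67 + 6·85 = 801
Comparing — Policy A: K=1317, Policy B: K=801. Highest is 1317 (Policy A).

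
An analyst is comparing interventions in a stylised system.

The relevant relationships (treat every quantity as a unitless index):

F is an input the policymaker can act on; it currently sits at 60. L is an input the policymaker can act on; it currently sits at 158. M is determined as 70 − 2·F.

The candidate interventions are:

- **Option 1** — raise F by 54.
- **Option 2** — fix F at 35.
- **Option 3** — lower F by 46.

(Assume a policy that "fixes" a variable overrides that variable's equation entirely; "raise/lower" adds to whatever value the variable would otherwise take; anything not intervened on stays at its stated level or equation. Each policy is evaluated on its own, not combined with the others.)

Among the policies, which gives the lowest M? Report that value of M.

Option 1 (F + 54):
  F = 60 + 54 = 114
  M = 70 − 2·114 = -158
Option 2 (F := 35):
  F = 35
  M = 70 − 2·35 = 0
Option 3 (F − 46):
  F = 60 − 46 = 14
  M = 70 − 2·14 = 42
Comparing — Option 1: M=-158, Option 2: M=0, Option 3: M=42. Lowest is -158 (Option 1).

-158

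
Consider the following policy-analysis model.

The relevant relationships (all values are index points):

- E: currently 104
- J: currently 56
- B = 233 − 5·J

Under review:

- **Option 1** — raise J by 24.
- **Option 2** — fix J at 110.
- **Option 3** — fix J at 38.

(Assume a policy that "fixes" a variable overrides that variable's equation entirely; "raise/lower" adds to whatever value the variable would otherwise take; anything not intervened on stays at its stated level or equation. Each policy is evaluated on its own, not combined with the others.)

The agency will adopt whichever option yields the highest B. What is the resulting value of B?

Option 1 (J + 24):
  J = 56 + 24 = 80
  B = 233 − 5·80 = -167
Option 2 (J := 110):
  J = 110
  B = 233 − 5·110 = -317
Option 3 (J := 38):
  J = 38
  B = 233 − 5·38 = 43
Comparing — Option 1: B=-167, Option 2: B=-317, Option 3: B=43. Highest is 43 (Option 3).

43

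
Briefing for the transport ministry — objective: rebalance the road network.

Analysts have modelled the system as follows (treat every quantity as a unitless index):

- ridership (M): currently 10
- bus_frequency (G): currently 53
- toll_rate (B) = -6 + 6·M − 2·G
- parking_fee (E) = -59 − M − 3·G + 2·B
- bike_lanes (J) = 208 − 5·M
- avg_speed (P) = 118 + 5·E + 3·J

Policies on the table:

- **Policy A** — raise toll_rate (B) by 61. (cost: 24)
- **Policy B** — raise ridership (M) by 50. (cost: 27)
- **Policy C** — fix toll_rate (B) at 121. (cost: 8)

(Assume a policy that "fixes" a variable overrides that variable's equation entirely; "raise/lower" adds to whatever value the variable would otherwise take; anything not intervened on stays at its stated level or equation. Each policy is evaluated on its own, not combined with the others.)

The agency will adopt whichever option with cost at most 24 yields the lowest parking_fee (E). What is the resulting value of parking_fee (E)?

-210

Policy A (B + 61):
  M = 10
  G = 53
  B = -6 + 6·10 − 2·53 (+61 from intervention) = 9
  E = -59 − 10 − 3·53 + 2·9 = -210
Policy C (B := 121):
  M = 10
  G = 53
  B = 121
  E = -59 − 10 − 3·53 + 2·121 = 14
Comparing — Policy A: E=-210, Policy C: E=14. Lowest is -210 (Policy A).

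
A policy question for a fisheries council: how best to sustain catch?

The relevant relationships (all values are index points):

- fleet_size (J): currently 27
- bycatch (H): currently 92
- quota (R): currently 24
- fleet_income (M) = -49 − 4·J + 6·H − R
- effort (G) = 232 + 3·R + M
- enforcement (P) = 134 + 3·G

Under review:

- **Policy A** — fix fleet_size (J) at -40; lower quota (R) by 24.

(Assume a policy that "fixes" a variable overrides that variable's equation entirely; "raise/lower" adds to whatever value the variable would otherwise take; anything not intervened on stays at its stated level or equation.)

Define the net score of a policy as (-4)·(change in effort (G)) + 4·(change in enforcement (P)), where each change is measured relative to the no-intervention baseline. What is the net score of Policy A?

Baseline:
  J = 27
  H = 92
  R = 24
  M = -49 − 4·27 + 6·92 − 24 = 371
  G = 232 + 3·24 + 371 = 675
  P = 134 + 3·675 = 2159
Policy A (J := -40, R − 24):
  J = -40
  H = 92
  R = 24 − 24 = 0
  M = -49 − 4·(-40) + 6·92 − 0 = 663
  G = 232 + 3·0 + 663 = 895
  P = 134 + 3·895 = 2819
ΔG = 895 − 675 = 220; ΔP = 2819 − 2159 = 660
Score = (-4)·220 + 4·660 = 1760

1760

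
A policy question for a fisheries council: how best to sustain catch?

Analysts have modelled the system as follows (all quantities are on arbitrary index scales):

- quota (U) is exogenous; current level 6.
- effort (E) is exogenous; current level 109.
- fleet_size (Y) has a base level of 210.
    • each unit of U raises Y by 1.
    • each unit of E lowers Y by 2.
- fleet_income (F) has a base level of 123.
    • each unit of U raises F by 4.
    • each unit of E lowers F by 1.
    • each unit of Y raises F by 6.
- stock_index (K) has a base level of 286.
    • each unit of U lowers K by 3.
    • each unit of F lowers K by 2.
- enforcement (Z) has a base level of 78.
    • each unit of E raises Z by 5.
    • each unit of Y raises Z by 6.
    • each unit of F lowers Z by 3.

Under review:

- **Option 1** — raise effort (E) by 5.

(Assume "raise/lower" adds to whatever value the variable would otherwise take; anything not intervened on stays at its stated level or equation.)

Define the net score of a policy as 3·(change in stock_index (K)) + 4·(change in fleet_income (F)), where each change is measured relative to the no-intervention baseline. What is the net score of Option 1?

130

Baseline:
  U = 6
  E = 109
  Y = 210 + 6 − 2·109 = -2
  F = 123 + 4·6 − 109 + 6·(-2) = 26
  K = 286 − 3·6 − 2·26 = 216
Option 1 (E + 5):
  U = 6
  E = 109 + 5 = 114
  Y = 210 + 6 − 2·114 = -12
  F = 123 + 4·6 − 114 + 6·(-12) = -39
  K = 286 − 3·6 − 2·(-39) = 346
ΔK = 346 − 216 = 130; ΔF = -39 − 26 = -65
Score = 3·130 + 4·(-65) = 130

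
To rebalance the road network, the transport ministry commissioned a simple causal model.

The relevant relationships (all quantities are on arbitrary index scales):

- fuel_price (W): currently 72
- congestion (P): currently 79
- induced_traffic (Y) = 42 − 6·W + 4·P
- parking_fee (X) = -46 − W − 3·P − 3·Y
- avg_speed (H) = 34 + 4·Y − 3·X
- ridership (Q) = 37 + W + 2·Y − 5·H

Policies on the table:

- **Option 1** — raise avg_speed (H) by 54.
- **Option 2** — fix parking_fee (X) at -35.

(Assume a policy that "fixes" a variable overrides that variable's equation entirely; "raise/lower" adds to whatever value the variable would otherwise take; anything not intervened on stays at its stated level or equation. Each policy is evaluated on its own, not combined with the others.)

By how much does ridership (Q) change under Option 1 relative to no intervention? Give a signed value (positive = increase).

Baseline:
  W = 72
  P = 79
  Y = 42 − 6·72 + 4·79 = -74
  X = -46 − 72 − 3·79 − 3·(-74) = -133
  H = 34 + 4·(-74) − 3·(-133) = 137
  Q = 37 + 72 + 2·(-74) − 5·137 = -724
Option 1 (H + 54):
  W = 72
  P = 79
  Y = 42 − 6·72 + 4·79 = -74
  X = -46 − 72 − 3·79 − 3·(-74) = -133
  H = 34 + 4·(-74) − 3·(-133) (+54 from intervention) = 191
  Q = 37 + 72 + 2·(-74) − 5·191 = -994
Change in Q: -994 − (-724) = -270

-270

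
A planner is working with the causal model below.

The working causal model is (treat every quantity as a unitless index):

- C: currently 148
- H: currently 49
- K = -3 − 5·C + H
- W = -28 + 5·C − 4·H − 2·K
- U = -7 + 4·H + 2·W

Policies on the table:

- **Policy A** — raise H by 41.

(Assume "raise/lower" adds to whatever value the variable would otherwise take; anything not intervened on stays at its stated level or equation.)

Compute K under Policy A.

-653

Policy A (H + 41):
  C = 148
  H = 49 + 41 = 90
  K = -3 − 5·148 + 90 = -653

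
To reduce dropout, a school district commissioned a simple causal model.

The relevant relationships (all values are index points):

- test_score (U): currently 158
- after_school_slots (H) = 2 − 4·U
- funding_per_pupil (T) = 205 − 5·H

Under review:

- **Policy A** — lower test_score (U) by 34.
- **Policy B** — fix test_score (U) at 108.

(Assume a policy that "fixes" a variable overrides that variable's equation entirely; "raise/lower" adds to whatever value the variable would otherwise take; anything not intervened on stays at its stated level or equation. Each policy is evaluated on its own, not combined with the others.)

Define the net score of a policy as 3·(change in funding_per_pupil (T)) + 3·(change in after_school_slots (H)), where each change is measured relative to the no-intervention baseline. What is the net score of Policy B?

Baseline:
  U = 158
  H = 2 − 4·158 = -630
  T = 205 − 5·(-630) = 3355
Policy B (U := 108):
  U = 108
  H = 2 − 4·108 = -430
  T = 205 − 5·(-430) = 2355
ΔT = 2355 − 3355 = -1000; ΔH = -430 − (-630) = 200
Score = 3·(-1000) + 3·200 = -2400

-2400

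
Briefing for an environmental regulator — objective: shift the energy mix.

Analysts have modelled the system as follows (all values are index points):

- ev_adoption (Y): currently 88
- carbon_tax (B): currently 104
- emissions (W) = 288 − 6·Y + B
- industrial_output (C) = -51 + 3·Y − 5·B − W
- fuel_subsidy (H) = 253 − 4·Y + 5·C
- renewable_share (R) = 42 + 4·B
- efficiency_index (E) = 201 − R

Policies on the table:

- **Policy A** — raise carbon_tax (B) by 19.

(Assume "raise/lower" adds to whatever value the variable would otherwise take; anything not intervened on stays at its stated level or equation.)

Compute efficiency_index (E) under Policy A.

Policy A (B + 19):
  B = 104 + 19 = 123
  R = 42 + 4·123 = 534
  E = 201 − 534 = -333

-333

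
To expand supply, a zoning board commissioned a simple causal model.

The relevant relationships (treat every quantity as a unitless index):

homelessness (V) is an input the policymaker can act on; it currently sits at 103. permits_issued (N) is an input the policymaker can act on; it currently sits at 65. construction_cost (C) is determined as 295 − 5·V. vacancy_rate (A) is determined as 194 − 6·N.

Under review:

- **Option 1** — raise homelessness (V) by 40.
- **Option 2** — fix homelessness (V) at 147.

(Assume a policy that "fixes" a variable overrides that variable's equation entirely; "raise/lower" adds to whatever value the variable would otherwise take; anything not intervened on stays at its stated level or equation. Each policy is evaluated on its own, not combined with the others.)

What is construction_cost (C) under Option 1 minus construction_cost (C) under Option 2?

20

Option 1 (V + 40):
  V = 103 + 40 = 143
  C = 295 − 5·143 = -420
Option 2 (V := 147):
  V = 147
  C = 295 − 5·147 = -440
C: -420 − (-440) = 20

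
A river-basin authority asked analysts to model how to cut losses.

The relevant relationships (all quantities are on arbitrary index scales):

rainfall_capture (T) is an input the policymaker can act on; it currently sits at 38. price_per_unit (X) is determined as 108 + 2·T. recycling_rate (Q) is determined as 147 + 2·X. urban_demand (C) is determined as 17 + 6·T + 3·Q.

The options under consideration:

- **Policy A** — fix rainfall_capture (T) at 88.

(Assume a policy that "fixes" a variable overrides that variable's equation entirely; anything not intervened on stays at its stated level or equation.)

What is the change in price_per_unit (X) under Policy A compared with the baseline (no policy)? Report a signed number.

Baseline:
  T = 38
  X = 108 + 2·38 = 184
Policy A (T := 88):
  T = 88
  X = 108 + 2·88 = 284
Change in X: 284 − 184 = 100

100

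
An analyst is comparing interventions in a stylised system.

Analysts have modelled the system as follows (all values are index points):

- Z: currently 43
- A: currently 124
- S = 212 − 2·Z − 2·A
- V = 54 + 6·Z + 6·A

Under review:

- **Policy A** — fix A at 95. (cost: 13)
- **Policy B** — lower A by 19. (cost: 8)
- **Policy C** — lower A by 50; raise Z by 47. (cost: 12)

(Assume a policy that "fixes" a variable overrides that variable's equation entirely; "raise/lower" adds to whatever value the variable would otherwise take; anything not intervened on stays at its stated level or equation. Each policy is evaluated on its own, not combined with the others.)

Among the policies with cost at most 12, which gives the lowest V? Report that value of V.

Policy B (A − 19):
  Z = 43
  A = 124 − 19 = 105
  V = 54 + 6·43 + 6·105 = 942
Policy C (A − 50, Z + 47):
  Z = 43 + 47 = 90
  A = 124 − 50 = 74
  V = 54 + 6·90 + 6·74 = 1038
Comparing — Policy B: V=942, Policy C: V=1038. Lowest is 942 (Policy B).

942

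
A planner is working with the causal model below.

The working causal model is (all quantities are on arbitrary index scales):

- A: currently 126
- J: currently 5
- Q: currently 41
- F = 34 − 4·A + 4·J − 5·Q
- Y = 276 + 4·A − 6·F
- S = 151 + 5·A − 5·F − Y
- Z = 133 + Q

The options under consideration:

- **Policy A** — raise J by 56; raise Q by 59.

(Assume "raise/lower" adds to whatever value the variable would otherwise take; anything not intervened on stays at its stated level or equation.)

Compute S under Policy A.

-725

Policy A (J + 56, Q + 59):
  A = 126
  J = 5 + 56 = 61
  Q = 41 + 59 = 100
  F = 34 − 4·126 + 4·61 − 5·100 = -726
  Y = 276 + 4·126 − 6·(-726) = 5136
  S = 151 + 5·126 − 5·(-726) − 5136 = -725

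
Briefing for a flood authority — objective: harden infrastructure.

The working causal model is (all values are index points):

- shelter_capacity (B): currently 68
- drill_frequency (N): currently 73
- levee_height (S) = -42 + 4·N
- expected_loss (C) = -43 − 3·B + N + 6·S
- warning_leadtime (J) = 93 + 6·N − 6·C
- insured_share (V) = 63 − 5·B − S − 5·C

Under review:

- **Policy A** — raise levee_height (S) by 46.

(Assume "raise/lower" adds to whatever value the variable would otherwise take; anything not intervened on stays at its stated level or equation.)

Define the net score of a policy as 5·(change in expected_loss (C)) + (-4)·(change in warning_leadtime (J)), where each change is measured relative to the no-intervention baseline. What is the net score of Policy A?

8004

Baseline:
  B = 68
  N = 73
  S = -42 + 4·73 = 250
  C = -43 − 3·68 + 73 + 6·250 = 1326
  J = 93 + 6·73 − 6·1326 = -7425
Policy A (S + 46):
  B = 68
  N = 73
  S = -42 + 4·73 (+46 from intervention) = 296
  C = -43 − 3·68 + 73 + 6·296 = 1602
  J = 93 + 6·73 − 6·1602 = -9081
ΔC = 1602 − 1326 = 276; ΔJ = -9081 − (-7425) = -1656
Score = 5·276 + (-4)·(-1656) = 8004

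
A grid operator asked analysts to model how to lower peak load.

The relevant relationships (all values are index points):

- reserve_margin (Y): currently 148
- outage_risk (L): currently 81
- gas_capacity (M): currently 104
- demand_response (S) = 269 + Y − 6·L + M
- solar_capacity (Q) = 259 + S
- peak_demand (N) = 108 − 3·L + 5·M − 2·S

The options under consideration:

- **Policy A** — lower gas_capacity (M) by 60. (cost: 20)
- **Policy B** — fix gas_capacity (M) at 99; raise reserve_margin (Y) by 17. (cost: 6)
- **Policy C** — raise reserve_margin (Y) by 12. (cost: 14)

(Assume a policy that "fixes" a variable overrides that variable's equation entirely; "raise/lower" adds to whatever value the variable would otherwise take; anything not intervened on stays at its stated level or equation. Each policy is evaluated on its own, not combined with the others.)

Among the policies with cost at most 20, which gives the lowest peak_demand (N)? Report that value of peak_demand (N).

Policy A (M − 60):
  Y = 148
  L = 81
  M = 104 − 60 = 44
  S = 269 + 148 − 6·81 + 44 = -25
  N = 108 − 3·81 + 5·44 − 2·(-25) = 135
Policy B (M := 99, Y + 17):
  Y = 148 + 17 = 165
  L = 81
  M = 99
  S = 269 + 165 − 6·81 + 99 = 47
  N = 108 − 3·81 + 5·99 − 2·47 = 266
Policy C (Y + 12):
  Y = 148 + 12 = 160
  L = 81
  M = 104
  S = 269 + 160 − 6·81 + 104 = 47
  N = 108 − 3·81 + 5·104 − 2·47 = 291
Comparing — Policy A: N=135, Policy B: N=266, Policy C: N=291. Lowest is 135 (Policy A).

135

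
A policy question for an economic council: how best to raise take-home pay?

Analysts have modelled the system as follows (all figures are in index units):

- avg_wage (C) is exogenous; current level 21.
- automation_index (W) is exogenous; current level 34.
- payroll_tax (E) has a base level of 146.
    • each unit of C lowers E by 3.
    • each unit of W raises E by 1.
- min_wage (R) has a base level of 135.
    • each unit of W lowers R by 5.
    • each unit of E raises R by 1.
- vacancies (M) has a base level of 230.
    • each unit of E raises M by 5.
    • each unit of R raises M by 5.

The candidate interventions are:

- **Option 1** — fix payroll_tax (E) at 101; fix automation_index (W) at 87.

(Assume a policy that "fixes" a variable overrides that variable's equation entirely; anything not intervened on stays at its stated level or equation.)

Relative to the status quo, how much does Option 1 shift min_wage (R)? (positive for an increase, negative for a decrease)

Baseline:
  C = 21
  W = 34
  E = 146 − 3·21 + 34 = 117
  R = 135 − 5·34 + 117 = 82
Option 1 (E := 101, W := 87):
  C = 21
  W = 87
  E = 101
  R = 135 − 5·87 + 101 = -199
Change in R: -199 − 82 = -281

-281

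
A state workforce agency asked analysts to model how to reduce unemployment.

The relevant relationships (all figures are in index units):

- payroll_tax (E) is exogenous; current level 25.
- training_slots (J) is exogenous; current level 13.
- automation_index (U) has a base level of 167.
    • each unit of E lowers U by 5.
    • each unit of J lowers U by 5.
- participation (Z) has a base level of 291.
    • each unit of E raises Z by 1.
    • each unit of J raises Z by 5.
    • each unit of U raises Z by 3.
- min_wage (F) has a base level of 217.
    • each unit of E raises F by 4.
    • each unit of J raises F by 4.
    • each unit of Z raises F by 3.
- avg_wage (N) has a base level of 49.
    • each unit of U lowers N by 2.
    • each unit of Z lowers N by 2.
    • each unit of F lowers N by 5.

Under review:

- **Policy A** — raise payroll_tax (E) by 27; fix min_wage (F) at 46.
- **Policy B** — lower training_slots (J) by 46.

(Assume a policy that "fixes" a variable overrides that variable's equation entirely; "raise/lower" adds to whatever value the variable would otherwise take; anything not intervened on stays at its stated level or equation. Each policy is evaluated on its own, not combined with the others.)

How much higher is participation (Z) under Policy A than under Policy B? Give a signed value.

-838

Policy A (E + 27, F := 46):
  E = 25 + 27 = 52
  J = 13
  U = 167 − 5·52 − 5·13 = -158
  Z = 291 + 52 + 5·13 + 3·(-158) = -66
Policy B (J − 46):
  E = 25
  J = 13 − 46 = -33
  U = 167 − 5·25 − 5·(-33) = 207
  Z = 291 + 25 + 5·(-33) + 3·207 = 772
Z: -66 − 772 = -838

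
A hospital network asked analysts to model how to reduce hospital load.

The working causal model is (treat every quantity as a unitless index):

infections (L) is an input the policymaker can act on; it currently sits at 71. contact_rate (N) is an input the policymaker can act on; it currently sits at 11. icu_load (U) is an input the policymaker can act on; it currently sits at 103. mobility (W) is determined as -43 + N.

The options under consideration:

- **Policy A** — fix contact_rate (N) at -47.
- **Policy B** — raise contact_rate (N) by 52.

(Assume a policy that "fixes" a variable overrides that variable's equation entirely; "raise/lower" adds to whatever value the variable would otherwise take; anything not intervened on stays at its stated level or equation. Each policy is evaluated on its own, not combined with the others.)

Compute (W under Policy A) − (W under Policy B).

-110

Policy A (N := -47):
  N = -47
  W = -43 + (-47) = -90
Policy B (N + 52):
  N = 11 + 52 = 63
  W = -43 + 63 = 20
W: -90 − 20 = -110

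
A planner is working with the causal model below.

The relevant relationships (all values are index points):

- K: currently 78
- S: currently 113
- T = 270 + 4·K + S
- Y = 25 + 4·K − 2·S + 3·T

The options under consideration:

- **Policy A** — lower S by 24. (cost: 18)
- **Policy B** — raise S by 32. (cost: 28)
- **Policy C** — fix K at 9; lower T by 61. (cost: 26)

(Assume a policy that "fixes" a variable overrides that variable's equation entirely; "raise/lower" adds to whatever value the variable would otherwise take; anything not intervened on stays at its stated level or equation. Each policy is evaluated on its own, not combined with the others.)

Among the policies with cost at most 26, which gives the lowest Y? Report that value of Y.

Policy A (S − 24):
  K = 78
  S = 113 − 24 = 89
  T = 270 + 4·78 + 89 = 671
  Y = 25 + 4·78 − 2·89 + 3·671 = 2172
Policy C (K := 9, T − 61):
  K = 9
  S = 113
  T = 270 + 4·9 + 113 (−61 from intervention) = 358
  Y = 25 + 4·9 − 2·113 + 3·358 = 909
Comparing — Policy A: Y=2172, Policy C: Y=909. Lowest is 909 (Policy C).

909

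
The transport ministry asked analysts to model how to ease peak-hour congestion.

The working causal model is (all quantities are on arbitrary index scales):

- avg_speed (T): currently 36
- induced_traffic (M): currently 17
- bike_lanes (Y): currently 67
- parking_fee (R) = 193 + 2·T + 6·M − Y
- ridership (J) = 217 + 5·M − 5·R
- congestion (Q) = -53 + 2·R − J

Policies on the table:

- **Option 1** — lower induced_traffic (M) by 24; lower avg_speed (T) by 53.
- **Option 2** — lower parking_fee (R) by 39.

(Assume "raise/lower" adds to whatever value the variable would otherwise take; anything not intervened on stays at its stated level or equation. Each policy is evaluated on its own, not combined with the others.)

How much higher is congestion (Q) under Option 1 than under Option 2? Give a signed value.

-1357

Option 1 (M − 24, T − 53):
  T = 36 − 53 = -17
  M = 17 − 24 = -7
  Y = 67
  R = 193 + 2·(-17) + 6·(-7) − 67 = 50
  J = 217 + 5·(-7) − 5·50 = -68
  Q = -53 + 2·50 − (-68) = 115
Option 2 (R − 39):
  T = 36
  M = 17
  Y = 67
  R = 193 + 2·36 + 6·17 − 67 (−39 from intervention) = 261
  J = 217 + 5·17 − 5·261 = -1003
  Q = -53 + 2·261 − (-1003) = 1472
Q: 115 − 1472 = -1357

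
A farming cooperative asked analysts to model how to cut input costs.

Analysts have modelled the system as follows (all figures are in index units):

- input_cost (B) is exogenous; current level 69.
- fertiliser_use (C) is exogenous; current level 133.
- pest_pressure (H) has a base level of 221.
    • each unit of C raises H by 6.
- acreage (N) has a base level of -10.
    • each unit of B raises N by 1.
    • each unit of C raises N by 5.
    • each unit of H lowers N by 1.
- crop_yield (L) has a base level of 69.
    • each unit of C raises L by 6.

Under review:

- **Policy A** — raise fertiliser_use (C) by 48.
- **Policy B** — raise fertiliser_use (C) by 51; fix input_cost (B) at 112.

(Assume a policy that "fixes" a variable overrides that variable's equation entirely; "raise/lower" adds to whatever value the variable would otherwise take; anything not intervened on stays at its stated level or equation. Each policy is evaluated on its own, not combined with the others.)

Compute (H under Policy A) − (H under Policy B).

Policy A (C + 48):
  C = 133 + 48 = 181
  H = 221 + 6·181 = 1307
Policy B (C + 51, B := 112):
  C = 133 + 51 = 184
  H = 221 + 6·184 = 1325
H: 1307 − 1325 = -18

-18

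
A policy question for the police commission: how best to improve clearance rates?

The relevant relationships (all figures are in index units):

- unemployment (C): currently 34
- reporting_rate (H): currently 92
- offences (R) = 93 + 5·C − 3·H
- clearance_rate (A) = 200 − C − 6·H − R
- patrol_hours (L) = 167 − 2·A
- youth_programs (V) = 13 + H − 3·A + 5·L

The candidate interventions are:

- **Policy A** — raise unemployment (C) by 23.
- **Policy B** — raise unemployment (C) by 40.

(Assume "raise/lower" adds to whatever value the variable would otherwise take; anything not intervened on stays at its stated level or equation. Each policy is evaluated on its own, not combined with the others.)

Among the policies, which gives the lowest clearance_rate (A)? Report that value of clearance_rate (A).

-613

Policy A (C + 23):
  C = 34 + 23 = 57
  H = 92
  R = 93 + 5·57 − 3·92 = 102
  A = 200 − 57 − 6·92 − 102 = -511
Policy B (C + 40):
  C = 34 + 40 = 74
  H = 92
  R = 93 + 5·74 − 3·92 = 187
  A = 200 − 74 − 6·92 − 187 = -613
Comparing — Policy A: A=-511, Policy B: A=-613. Lowest is -613 (Policy B).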